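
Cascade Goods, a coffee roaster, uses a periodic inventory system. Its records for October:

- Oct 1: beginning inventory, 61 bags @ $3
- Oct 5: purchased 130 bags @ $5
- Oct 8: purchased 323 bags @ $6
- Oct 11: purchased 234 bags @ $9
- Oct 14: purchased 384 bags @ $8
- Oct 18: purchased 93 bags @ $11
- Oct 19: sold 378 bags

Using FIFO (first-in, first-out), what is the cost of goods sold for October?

Oct 19, 378 sold [FIFO — oldest first]: 61 @ $3 + 130 @ $5 + 187 @ $6 = $1,955
Ending inventory: 136 @ $6 + 234 @ $9 + 384 @ $8 + 93 @ $11 = $7,017
Check: goods available $8,972 = COGS $1,955 + ending $7,017

COGS = $1,955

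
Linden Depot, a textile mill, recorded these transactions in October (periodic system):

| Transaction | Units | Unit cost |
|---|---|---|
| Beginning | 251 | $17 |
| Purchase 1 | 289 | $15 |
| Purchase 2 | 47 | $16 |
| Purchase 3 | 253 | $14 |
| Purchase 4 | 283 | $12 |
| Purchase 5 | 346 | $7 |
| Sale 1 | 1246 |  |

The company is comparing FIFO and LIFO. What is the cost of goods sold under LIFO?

COGS = $14,923

FIFO COGS: 251 @ $17 + 289 @ $15 + 47 @ $16 + 253 @ $14 + 283 @ $12 + 123 @ $7 = $17,153
LIFO COGS: 346 @ $7 + 283 @ $12 + 253 @ $14 + 47 @ $16 + 289 @ $15 + 28 @ $17 = $14,923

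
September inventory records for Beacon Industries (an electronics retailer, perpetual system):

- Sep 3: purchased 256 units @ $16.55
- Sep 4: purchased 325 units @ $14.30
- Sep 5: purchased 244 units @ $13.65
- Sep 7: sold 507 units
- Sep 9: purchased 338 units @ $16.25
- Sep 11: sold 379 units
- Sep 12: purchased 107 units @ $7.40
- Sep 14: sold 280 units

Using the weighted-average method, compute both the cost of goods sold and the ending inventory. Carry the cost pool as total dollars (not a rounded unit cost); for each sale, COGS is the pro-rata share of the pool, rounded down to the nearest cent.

COGS = $17,118.18; ending inventory = $1,381.02

After Sep 3: 256 on hand, pool $4,236.80 (≈ $16.5500 each)
After Sep 4: 581 on hand, pool $8,884.30 (≈ $15.2914 each)
After Sep 5: 825 on hand, pool $12,214.90 (≈ $14.8059 each)
Sep 7, sell 507: 507/825 × $12,214.90 → $7,506.61
After Sep 9: 656 on hand, pool $10,200.79 (≈ $15.5500 each)
Sep 11, sell 379: 379/656 × $10,200.79 → $5,893.44
After Sep 12: 384 on hand, pool $5,099.15 (≈ $13.2790 each)
Sep 14, sell 280: 280/384 × $5,099.15 → $3,718.13
Total COGS = $7,506.61 + $5,893.44 + $3,718.13 = $17,118.18
Ending inventory (cost pool remaining) = $1,381.02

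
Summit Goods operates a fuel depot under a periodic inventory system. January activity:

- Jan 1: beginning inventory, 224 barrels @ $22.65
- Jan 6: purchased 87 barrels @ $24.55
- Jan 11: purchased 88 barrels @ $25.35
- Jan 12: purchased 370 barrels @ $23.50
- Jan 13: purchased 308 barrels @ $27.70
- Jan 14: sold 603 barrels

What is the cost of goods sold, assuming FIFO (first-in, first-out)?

Jan 14, 603 sold [FIFO — oldest first]: 224 @ $22.65 + 87 @ $24.55 + 88 @ $25.35 + 204 @ $23.50 = $14,234.25
Ending inventory: 166 @ $23.50 + 308 @ $27.70 = $12,432.60

COGS = $14,234.25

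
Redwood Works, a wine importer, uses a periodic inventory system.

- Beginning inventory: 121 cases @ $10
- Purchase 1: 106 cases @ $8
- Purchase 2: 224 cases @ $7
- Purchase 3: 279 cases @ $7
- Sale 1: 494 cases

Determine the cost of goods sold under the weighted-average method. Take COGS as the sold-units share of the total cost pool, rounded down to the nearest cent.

COGS = $3,775.37

Sale 1, sell 494: 494/730 × $5,579.00 → $3,775.37
Ending inventory (cost pool remaining) = $1,803.63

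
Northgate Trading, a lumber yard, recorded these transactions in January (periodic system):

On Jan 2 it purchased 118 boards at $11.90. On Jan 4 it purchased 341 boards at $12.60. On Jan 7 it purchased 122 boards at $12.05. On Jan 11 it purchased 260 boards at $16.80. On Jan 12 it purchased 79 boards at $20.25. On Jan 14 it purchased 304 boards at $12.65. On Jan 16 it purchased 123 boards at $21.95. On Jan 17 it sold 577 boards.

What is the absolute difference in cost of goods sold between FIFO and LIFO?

FIFO COGS: 118 @ $11.90 + 341 @ $12.60 + 118 @ $12.05 = $7,122.70
LIFO COGS: 123 @ $21.95 + 304 @ $12.65 + 79 @ $20.25 + 71 @ $16.80 = $9,338.00
Difference = |$7,122.70 − $9,338.00| = $2,215.30

$2,215.30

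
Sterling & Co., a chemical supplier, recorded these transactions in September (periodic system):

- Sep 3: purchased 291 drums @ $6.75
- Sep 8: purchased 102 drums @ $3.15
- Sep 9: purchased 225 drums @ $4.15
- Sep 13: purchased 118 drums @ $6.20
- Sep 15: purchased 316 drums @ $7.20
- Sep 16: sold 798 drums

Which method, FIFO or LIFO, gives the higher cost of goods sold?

LIFO

FIFO COGS: 291 @ $6.75 + 102 @ $3.15 + 225 @ $4.15 + 118 @ $6.20 + 62 @ $7.20 = $4,397.30
LIFO COGS: 316 @ $7.20 + 118 @ $6.20 + 225 @ $4.15 + 102 @ $3.15 + 37 @ $6.75 = $4,511.60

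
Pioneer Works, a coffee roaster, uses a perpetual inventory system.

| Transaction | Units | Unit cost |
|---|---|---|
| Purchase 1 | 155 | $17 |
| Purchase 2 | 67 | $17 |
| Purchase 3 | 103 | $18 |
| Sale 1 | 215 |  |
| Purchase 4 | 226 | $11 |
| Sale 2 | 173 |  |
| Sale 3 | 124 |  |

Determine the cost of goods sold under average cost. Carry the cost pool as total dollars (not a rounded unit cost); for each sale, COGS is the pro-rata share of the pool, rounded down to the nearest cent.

COGS = $7,604.34

After Purchase 1: 155 on hand, pool $2,635.00 (≈ $17.0000 each)
After Purchase 2: 222 on hand, pool $3,774.00 (≈ $17.0000 each)
After Purchase 3: 325 on hand, pool $5,628.00 (≈ $17.3169 each)
Sale 1, sell 215: 215/325 × $5,628.00 → $3,723.13
After Purchase 4: 336 on hand, pool $4,390.87 (≈ $13.0681 each)
Sale 2, sell 173: 173/336 × $4,390.87 → $2,260.77
Sale 3, sell 124: 124/163 × $2,130.10 → $1,620.44
Total COGS = $3,723.13 + $2,260.77 + $1,620.44 = $7,604.34
Ending inventory (cost pool remaining) = $509.66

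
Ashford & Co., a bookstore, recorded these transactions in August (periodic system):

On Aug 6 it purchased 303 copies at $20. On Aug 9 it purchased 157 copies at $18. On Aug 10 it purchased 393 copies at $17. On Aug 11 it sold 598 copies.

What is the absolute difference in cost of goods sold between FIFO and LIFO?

FIFO COGS: 303 @ $20 + 157 @ $18 + 138 @ $17 = $11,232
LIFO COGS: 393 @ $17 + 157 @ $18 + 48 @ $20 = $10,467
Difference = |$11,232 − $10,467| = $765

$765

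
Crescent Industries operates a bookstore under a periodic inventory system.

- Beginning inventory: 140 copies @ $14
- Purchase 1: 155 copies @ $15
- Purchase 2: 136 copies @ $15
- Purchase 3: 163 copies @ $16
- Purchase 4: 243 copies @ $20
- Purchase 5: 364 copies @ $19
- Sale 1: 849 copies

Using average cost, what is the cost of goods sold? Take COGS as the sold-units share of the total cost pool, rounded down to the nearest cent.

Sale 1, sell 849: 849/1201 × $20,709.00 → $14,639.41
Ending inventory (cost pool remaining) = $6,069.59

COGS = $14,639.41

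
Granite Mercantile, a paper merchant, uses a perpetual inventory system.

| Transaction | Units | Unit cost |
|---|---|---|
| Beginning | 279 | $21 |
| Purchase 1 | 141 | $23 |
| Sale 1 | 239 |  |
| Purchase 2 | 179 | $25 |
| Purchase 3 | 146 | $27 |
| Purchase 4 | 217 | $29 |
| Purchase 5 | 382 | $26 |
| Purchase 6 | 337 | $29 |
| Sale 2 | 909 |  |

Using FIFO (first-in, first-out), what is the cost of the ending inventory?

Ending inventory = $14,869

Sale 1 (239) [FIFO — oldest first]: 239 @ $21 = $5,019
Sale 2 (909) [FIFO — oldest first]: 40 @ $21 + 141 @ $23 + 179 @ $25 + 146 @ $27 + 217 @ $29 + 186 @ $26 = $23,629
Total COGS = $5,019 + $23,629 = $28,648
Ending inventory: 196 @ $26 + 337 @ $29 = $14,869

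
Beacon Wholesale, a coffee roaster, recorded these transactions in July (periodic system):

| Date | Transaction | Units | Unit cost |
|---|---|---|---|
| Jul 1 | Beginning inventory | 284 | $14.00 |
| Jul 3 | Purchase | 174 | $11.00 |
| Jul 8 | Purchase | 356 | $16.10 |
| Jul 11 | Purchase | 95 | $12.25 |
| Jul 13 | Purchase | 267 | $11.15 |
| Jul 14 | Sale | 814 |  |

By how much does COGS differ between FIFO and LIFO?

$693.20

FIFO COGS: 284 @ $14.00 + 174 @ $11.00 + 356 @ $16.10 = $11,621.60
LIFO COGS: 267 @ $11.15 + 95 @ $12.25 + 356 @ $16.10 + 96 @ $11.00 = $10,928.40
Difference = |$11,621.60 − $10,928.40| = $693.20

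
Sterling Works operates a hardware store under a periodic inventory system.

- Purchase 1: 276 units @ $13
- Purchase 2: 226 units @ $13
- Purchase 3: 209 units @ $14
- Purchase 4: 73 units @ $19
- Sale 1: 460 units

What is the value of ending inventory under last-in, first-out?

Sale 1 (460) [LIFO — newest first]: 73 @ $19 + 209 @ $14 + 178 @ $13 = $6,627
Ending inventory: 276 @ $13 + 48 @ $13 = $4,212

Ending inventory = $4,212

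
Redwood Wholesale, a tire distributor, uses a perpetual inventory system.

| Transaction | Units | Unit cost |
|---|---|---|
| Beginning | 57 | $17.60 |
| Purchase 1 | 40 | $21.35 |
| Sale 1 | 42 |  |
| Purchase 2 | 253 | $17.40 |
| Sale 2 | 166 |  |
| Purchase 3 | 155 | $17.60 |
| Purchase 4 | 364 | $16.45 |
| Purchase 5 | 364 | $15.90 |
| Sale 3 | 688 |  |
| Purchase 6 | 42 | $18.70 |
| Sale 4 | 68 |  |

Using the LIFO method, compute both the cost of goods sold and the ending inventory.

COGS = $16,108.10; ending inventory = $5,440.10

Sale 1 (42) [LIFO — newest first]: 40 @ $21.35 + 2 @ $17.60 = $889.20
Sale 2 (166) [LIFO — newest first]: 166 @ $17.40 = $2,888.40
Sale 3 (688) [LIFO — newest first]: 364 @ $15.90 + 324 @ $16.45 = $11,117.40
Sale 4 (68) [LIFO — newest first]: 42 @ $18.70 + 26 @ $16.45 = $1,213.10
Total COGS = $889.20 + $2,888.40 + $11,117.40 + $1,213.10 = $16,108.10
Ending inventory: 55 @ $17.60 + 87 @ $17.40 + 155 @ $17.60 + 14 @ $16.45 = $5,440.10
Check: goods available $21,548.20 = COGS $16,108.10 + ending $5,440.10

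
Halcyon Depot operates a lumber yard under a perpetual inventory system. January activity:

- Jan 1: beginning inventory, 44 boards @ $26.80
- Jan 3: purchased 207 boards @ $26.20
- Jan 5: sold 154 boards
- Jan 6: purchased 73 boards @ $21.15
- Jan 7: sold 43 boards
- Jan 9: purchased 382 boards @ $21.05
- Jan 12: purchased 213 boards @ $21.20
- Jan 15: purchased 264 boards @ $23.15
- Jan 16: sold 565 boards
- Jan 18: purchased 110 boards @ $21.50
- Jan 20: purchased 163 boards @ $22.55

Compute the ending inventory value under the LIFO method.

Ending inventory = $15,431.65

Jan 5, 154 sold [LIFO — newest first]: 154 @ $26.20 = $4,034.80
Jan 7, 43 sold [LIFO — newest first]: 43 @ $21.15 = $909.45
Jan 16, 565 sold [LIFO — newest first]: 264 @ $23.15 + 213 @ $21.20 + 88 @ $21.05 = $12,479.60
Total COGS = $4,034.80 + $909.45 + $12,479.60 = $17,423.85
Ending inventory: 44 @ $26.80 + 53 @ $26.20 + 30 @ $21.15 + 294 @ $21.05 + 110 @ $21.50 + 163 @ $22.55 = $15,431.65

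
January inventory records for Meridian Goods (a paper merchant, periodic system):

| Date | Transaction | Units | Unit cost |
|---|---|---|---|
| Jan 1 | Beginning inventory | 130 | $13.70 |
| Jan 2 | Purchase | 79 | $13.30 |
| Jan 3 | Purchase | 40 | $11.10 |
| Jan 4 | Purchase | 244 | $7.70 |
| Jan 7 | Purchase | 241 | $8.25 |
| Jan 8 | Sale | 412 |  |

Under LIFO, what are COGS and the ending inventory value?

COGS = $3,304.95; ending inventory = $3,837.80

Jan 8, 412 sold [LIFO — newest first]: 241 @ $8.25 + 171 @ $7.70 = $3,304.95
Ending inventory: 130 @ $13.70 + 79 @ $13.30 + 40 @ $11.10 + 73 @ $7.70 = $3,837.80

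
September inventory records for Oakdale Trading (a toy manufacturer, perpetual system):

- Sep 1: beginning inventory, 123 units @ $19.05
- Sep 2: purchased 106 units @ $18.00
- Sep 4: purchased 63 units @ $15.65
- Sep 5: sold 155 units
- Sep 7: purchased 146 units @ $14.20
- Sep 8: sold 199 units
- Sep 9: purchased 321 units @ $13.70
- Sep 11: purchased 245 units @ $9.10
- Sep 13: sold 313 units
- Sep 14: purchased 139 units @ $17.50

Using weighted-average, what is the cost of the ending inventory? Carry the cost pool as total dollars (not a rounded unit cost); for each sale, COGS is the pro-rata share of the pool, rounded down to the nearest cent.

Ending inventory = $6,565.63

After Sep 1: 123 on hand, pool $2,343.15 (≈ $19.0500 each)
After Sep 2: 229 on hand, pool $4,251.15 (≈ $18.5640 each)
After Sep 4: 292 on hand, pool $5,237.10 (≈ $17.9353 each)
Sep 5, sell 155: 155/292 × $5,237.10 → $2,779.96
After Sep 7: 283 on hand, pool $4,530.34 (≈ $16.0083 each)
Sep 8, sell 199: 199/283 × $4,530.34 → $3,185.64
After Sep 9: 405 on hand, pool $5,742.40 (≈ $14.1788 each)
After Sep 11: 650 on hand, pool $7,971.90 (≈ $12.2645 each)
Sep 13, sell 313: 313/650 × $7,971.90 → $3,838.77
After Sep 14: 476 on hand, pool $6,565.63 (≈ $13.7933 each)
Total COGS = $2,779.96 + $3,185.64 + $3,838.77 = $9,804.37
Ending inventory (cost pool remaining) = $6,565.63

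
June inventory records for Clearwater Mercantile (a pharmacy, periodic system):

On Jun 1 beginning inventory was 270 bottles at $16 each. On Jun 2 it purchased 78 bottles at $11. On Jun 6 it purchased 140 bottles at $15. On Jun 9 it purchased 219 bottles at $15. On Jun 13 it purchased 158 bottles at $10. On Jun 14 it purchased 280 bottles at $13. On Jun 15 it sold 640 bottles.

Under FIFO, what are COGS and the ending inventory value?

COGS = $9,558; ending inventory = $6,225

Jun 15, 640 sold [FIFO — oldest first]: 270 @ $16 + 78 @ $11 + 140 @ $15 + 152 @ $15 = $9,558
Ending inventory: 67 @ $15 + 158 @ $10 + 280 @ $13 = $6,225
Check: goods available $15,783 = COGS $9,558 + ending $6,225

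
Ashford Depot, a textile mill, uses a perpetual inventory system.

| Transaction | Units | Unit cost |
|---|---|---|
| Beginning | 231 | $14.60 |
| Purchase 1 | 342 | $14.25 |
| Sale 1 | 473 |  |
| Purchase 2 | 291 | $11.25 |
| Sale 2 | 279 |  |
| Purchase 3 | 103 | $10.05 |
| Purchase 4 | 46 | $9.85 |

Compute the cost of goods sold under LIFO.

Sale 1 (473) [LIFO — newest first]: 342 @ $14.25 + 131 @ $14.60 = $6,786.10
Sale 2 (279) [LIFO — newest first]: 279 @ $11.25 = $3,138.75
Total COGS = $6,786.10 + $3,138.75 = $9,924.85
Ending inventory: 100 @ $14.60 + 12 @ $11.25 + 103 @ $10.05 + 46 @ $9.85 = $3,083.25

COGS = $9,924.85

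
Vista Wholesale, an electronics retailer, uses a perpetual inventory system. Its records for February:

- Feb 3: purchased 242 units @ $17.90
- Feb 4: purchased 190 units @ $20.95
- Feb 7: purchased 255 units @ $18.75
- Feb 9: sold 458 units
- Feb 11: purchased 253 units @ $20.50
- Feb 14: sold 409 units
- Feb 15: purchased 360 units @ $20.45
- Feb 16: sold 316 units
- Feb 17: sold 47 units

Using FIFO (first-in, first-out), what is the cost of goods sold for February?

COGS = $24,210.55

Feb 9, 458 sold [FIFO — oldest first]: 242 @ $17.90 + 190 @ $20.95 + 26 @ $18.75 = $8,799.80
Feb 14, 409 sold [FIFO — oldest first]: 229 @ $18.75 + 180 @ $20.50 = $7,983.75
Feb 16, 316 sold [FIFO — oldest first]: 73 @ $20.50 + 243 @ $20.45 = $6,465.85
Feb 17, 47 sold [FIFO — oldest first]: 47 @ $20.45 = $961.15
Total COGS = $8,799.80 + $7,983.75 + $6,465.85 + $961.15 = $24,210.55
Ending inventory: 70 @ $20.45 = $1,431.50
Check: goods available $25,642.05 = COGS $24,210.55 + ending $1,431.50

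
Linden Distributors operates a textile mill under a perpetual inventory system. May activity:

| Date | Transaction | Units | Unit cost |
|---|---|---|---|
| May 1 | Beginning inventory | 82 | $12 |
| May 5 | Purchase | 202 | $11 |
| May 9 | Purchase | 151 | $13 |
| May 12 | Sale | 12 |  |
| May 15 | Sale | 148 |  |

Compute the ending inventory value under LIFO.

May 12, 12 sold [LIFO — newest first]: 12 @ $13 = $156
May 15, 148 sold [LIFO — newest first]: 139 @ $13 + 9 @ $11 = $1,906
Total COGS = $156 + $1,906 = $2,062
Ending inventory: 82 @ $12 + 193 @ $11 = $3,107
Check: goods available $5,169 = COGS $2,062 + ending $3,107

Ending inventory = $3,107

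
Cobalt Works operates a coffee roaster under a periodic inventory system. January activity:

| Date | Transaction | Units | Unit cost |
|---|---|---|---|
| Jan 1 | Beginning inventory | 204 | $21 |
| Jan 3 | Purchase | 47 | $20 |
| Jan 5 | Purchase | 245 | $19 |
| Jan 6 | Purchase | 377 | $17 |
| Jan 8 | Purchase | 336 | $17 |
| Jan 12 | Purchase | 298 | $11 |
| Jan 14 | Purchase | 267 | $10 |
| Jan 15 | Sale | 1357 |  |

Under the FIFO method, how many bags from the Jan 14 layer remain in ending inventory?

267

Jan 15, 1357 sold [FIFO — oldest first]: 204 @ $21 + 47 @ $20 + 245 @ $19 + 377 @ $17 + 336 @ $17 + 148 @ $11 = $23,628
Ending inventory: 150 @ $11 + 267 @ $10 = $4,320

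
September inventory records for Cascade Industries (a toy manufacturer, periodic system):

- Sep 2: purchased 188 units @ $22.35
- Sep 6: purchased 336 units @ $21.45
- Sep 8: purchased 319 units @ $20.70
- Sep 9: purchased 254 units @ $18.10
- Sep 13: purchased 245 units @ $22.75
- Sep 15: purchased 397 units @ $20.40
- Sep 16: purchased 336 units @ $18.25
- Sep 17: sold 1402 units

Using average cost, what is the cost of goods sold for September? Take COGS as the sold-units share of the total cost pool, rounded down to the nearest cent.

COGS = $28,657.72

Sep 17, sell 1402: 1402/2075 × $42,414.25 → $28,657.72
Ending inventory (cost pool remaining) = $13,756.53
Check: goods available $42,414.25 = COGS $28,657.72 + ending $13,756.53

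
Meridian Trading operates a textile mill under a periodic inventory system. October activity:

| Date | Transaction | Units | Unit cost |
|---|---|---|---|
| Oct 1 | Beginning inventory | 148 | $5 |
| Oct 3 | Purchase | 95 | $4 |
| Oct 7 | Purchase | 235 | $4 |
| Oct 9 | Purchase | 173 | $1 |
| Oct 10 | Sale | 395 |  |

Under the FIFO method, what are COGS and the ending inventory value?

Oct 10, 395 sold [FIFO — oldest first]: 148 @ $5 + 95 @ $4 + 152 @ $4 = $1,728
Ending inventory: 83 @ $4 + 173 @ $1 = $505

COGS = $1,728; ending inventory = $505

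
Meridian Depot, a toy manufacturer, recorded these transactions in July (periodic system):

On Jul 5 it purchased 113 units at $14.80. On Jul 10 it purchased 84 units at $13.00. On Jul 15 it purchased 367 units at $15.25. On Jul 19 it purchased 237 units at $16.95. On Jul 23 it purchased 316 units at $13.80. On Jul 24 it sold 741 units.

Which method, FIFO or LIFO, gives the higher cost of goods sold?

FIFO COGS: 113 @ $14.80 + 84 @ $13.00 + 367 @ $15.25 + 177 @ $16.95 = $11,361.30
LIFO COGS: 316 @ $13.80 + 237 @ $16.95 + 188 @ $15.25 = $11,244.95

FIFO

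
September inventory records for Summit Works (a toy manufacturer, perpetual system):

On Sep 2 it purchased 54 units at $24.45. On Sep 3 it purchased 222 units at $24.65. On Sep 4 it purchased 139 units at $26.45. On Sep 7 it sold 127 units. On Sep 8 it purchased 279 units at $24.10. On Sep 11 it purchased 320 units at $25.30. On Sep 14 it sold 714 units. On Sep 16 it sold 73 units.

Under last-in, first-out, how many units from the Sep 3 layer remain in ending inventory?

46

Sep 7, 127 sold [LIFO — newest first]: 127 @ $26.45 = $3,359.15
Sep 14, 714 sold [LIFO — newest first]: 320 @ $25.30 + 279 @ $24.10 + 12 @ $26.45 + 103 @ $24.65 = $17,676.25
Sep 16, 73 sold [LIFO — newest first]: 73 @ $24.65 = $1,799.45
Total COGS = $3,359.15 + $17,676.25 + $1,799.45 = $22,834.85
Ending inventory: 54 @ $24.45 + 46 @ $24.65 = $2,454.20
Check: goods available $25,289.05 = COGS $22,834.85 + ending $2,454.20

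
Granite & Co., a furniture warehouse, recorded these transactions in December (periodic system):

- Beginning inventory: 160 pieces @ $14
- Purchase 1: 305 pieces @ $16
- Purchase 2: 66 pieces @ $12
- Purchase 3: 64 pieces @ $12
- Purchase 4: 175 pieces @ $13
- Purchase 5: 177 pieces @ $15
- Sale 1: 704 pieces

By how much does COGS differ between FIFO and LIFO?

$55

FIFO COGS: 160 @ $14 + 305 @ $16 + 66 @ $12 + 64 @ $12 + 109 @ $13 = $10,097
LIFO COGS: 177 @ $15 + 175 @ $13 + 64 @ $12 + 66 @ $12 + 222 @ $16 = $10,042
Difference = |$10,097 − $10,042| = $55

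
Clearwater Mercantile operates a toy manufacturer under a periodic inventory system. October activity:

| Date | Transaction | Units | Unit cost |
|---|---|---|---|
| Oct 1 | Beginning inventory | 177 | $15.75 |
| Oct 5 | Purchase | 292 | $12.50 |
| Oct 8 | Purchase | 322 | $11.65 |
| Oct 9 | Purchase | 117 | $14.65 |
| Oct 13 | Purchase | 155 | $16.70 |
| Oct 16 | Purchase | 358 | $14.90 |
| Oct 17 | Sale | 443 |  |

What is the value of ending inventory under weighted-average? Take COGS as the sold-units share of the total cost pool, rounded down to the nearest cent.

Oct 17, sell 443: 443/1421 × $19,825.80 → $6,180.73
Ending inventory (cost pool remaining) = $13,645.07

Ending inventory = $13,645.07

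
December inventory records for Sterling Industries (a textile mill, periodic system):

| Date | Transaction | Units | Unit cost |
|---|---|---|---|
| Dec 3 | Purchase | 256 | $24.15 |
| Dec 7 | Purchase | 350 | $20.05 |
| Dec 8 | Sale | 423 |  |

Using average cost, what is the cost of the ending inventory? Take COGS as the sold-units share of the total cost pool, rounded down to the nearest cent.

Dec 8, sell 423: 423/606 × $13,199.90 → $9,213.79
Ending inventory (cost pool remaining) = $3,986.11

Ending inventory = $3,986.11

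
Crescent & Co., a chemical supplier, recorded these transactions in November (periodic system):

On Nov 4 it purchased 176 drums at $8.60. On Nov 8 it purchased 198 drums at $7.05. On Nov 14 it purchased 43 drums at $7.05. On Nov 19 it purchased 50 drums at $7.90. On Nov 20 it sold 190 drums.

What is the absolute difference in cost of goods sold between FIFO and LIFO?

FIFO COGS: 176 @ $8.60 + 14 @ $7.05 = $1,612.30
LIFO COGS: 50 @ $7.90 + 43 @ $7.05 + 97 @ $7.05 = $1,382.00
Difference = |$1,612.30 − $1,382.00| = $230.30

$230.30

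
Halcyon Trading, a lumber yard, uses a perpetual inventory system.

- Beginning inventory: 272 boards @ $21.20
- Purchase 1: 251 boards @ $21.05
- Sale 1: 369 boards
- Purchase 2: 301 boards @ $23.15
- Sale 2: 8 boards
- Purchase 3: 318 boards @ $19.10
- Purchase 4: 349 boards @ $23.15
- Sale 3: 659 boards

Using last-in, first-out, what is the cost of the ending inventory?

Ending inventory = $10,200.55

Sale 1 (369) [LIFO — newest first]: 251 @ $21.05 + 118 @ $21.20 = $7,785.15
Sale 2 (8) [LIFO — newest first]: 8 @ $23.15 = $185.20
Sale 3 (659) [LIFO — newest first]: 349 @ $23.15 + 310 @ $19.10 = $14,000.35
Total COGS = $7,785.15 + $185.20 + $14,000.35 = $21,970.70
Ending inventory: 154 @ $21.20 + 293 @ $23.15 + 8 @ $19.10 = $10,200.55
Check: goods available $32,171.25 = COGS $21,970.70 + ending $10,200.55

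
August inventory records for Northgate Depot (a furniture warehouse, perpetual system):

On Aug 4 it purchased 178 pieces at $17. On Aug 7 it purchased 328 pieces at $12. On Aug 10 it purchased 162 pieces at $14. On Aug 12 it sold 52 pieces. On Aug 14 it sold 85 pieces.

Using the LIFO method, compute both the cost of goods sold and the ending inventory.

Aug 12, 52 sold [LIFO — newest first]: 52 @ $14 = $728
Aug 14, 85 sold [LIFO — newest first]: 85 @ $14 = $1,190
Total COGS = $728 + $1,190 = $1,918
Ending inventory: 178 @ $17 + 328 @ $12 + 25 @ $14 = $7,312

COGS = $1,918; ending inventory = $7,312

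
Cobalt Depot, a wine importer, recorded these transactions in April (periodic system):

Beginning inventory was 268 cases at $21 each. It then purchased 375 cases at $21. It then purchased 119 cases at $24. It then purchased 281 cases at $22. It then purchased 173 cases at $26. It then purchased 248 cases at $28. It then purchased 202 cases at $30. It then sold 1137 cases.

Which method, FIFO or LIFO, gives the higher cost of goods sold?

FIFO COGS: 268 @ $21 + 375 @ $21 + 119 @ $24 + 281 @ $22 + 94 @ $26 = $24,985
LIFO COGS: 202 @ $30 + 248 @ $28 + 173 @ $26 + 281 @ $22 + 119 @ $24 + 114 @ $21 = $28,934

LIFO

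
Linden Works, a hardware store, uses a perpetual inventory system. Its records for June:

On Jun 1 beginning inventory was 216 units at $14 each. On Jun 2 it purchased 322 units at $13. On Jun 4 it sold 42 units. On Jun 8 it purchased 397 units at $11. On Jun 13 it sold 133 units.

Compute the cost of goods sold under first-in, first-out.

Jun 4, 42 sold [FIFO — oldest first]: 42 @ $14 = $588
Jun 13, 133 sold [FIFO — oldest first]: 133 @ $14 = $1,862
Total COGS = $588 + $1,862 = $2,450
Ending inventory: 41 @ $14 + 322 @ $13 + 397 @ $11 = $9,127

COGS = $2,450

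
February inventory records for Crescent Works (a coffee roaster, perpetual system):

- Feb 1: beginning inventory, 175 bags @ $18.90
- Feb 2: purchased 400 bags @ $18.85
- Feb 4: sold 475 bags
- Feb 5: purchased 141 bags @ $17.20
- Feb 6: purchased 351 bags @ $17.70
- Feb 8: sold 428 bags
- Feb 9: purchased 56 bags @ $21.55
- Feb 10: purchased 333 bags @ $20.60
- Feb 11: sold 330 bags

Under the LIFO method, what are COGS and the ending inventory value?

COGS = $23,292.60; ending inventory = $4,259.40

Feb 4, 475 sold [LIFO — newest first]: 400 @ $18.85 + 75 @ $18.90 = $8,957.50
Feb 8, 428 sold [LIFO — newest first]: 351 @ $17.70 + 77 @ $17.20 = $7,537.10
Feb 11, 330 sold [LIFO — newest first]: 330 @ $20.60 = $6,798.00
Total COGS = $8,957.50 + $7,537.10 + $6,798.00 = $23,292.60
Ending inventory: 100 @ $18.90 + 64 @ $17.20 + 56 @ $21.55 + 3 @ $20.60 = $4,259.40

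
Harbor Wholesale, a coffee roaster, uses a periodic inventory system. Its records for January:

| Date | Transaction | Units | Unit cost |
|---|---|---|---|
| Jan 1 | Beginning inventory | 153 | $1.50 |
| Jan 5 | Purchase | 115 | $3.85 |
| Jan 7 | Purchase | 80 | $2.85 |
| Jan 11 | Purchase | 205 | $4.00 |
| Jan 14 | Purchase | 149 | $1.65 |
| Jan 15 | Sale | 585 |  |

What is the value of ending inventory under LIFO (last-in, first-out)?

Ending inventory = $175.50

Jan 15, 585 sold [LIFO — newest first]: 149 @ $1.65 + 205 @ $4.00 + 80 @ $2.85 + 115 @ $3.85 + 36 @ $1.50 = $1,790.60
Ending inventory: 117 @ $1.50 = $175.50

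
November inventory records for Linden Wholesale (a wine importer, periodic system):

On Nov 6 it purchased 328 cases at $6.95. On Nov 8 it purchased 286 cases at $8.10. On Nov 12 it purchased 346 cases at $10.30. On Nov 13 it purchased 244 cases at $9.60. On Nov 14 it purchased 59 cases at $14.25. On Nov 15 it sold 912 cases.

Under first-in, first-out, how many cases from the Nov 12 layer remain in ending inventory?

48

Nov 15, 912 sold [FIFO — oldest first]: 328 @ $6.95 + 286 @ $8.10 + 298 @ $10.30 = $7,665.60
Ending inventory: 48 @ $10.30 + 244 @ $9.60 + 59 @ $14.25 = $3,677.55
Check: goods available $11,343.15 = COGS $7,665.60 + ending $3,677.55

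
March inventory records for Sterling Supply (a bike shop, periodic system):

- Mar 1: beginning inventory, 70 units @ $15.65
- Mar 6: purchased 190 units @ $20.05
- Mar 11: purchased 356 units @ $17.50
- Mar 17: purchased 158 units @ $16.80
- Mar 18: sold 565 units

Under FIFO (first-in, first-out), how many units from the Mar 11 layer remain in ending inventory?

51

Mar 18, 565 sold [FIFO — oldest first]: 70 @ $15.65 + 190 @ $20.05 + 305 @ $17.50 = $10,242.50
Ending inventory: 51 @ $17.50 + 158 @ $16.80 = $3,546.90
Check: goods available $13,789.40 = COGS $10,242.50 + ending $3,546.90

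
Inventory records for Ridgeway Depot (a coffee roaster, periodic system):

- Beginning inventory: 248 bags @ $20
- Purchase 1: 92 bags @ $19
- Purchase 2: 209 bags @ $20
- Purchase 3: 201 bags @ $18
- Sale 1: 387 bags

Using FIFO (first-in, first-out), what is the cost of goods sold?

Sale 1 (387) [FIFO — oldest first]: 248 @ $20 + 92 @ $19 + 47 @ $20 = $7,648
Ending inventory: 162 @ $20 + 201 @ $18 = $6,858
Check: goods available $14,506 = COGS $7,648 + ending $6,858

COGS = $7,648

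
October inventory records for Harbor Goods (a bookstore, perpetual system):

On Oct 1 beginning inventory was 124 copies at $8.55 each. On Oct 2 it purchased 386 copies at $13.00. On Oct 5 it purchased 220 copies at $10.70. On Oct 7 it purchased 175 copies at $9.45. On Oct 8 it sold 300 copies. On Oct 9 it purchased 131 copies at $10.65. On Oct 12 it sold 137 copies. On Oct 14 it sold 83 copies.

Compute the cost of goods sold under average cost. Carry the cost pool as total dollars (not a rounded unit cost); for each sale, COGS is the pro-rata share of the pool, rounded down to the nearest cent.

After Oct 1: 124 on hand, pool $1,060.20 (≈ $8.5500 each)
After Oct 2: 510 on hand, pool $6,078.20 (≈ $11.9180 each)
After Oct 5: 730 on hand, pool $8,432.20 (≈ $11.5510 each)
After Oct 7: 905 on hand, pool $10,085.95 (≈ $11.1447 each)
Oct 8, sell 300: 300/905 × $10,085.95 → $3,343.40
After Oct 9: 736 on hand, pool $8,137.70 (≈ $11.0567 each)
Oct 12, sell 137: 137/736 × $8,137.70 → $1,514.76
Oct 14, sell 83: 83/599 × $6,622.94 → $917.70
Total COGS = $3,343.40 + $1,514.76 + $917.70 = $5,775.86
Ending inventory (cost pool remaining) = $5,705.24

COGS = $5,775.86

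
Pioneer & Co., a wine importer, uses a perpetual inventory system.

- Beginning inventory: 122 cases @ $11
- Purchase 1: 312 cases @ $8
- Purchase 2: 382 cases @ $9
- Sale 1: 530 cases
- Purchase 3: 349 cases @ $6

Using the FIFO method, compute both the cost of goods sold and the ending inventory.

COGS = $4,702; ending inventory = $4,668

Sale 1 (530) [FIFO — oldest first]: 122 @ $11 + 312 @ $8 + 96 @ $9 = $4,702
Ending inventory: 286 @ $9 + 349 @ $6 = $4,668
Check: goods available $9,370 = COGS $4,702 + ending $4,668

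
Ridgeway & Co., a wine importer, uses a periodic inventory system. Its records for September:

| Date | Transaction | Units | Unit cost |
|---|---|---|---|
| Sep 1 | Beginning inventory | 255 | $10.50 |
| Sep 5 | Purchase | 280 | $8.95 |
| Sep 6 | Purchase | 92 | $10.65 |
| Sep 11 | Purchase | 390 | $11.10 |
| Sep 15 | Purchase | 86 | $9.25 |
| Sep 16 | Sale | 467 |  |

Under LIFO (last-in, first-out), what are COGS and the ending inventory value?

Sep 16, 467 sold [LIFO — newest first]: 86 @ $9.25 + 381 @ $11.10 = $5,024.60
Ending inventory: 255 @ $10.50 + 280 @ $8.95 + 92 @ $10.65 + 9 @ $11.10 = $6,263.20
Check: goods available $11,287.80 = COGS $5,024.60 + ending $6,263.20

COGS = $5,024.60; ending inventory = $6,263.20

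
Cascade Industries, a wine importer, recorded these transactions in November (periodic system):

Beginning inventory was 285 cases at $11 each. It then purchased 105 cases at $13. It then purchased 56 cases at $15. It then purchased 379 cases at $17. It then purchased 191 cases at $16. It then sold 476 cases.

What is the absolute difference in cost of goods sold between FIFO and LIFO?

FIFO COGS: 285 @ $11 + 105 @ $13 + 56 @ $15 + 30 @ $17 = $5,850
LIFO COGS: 191 @ $16 + 285 @ $17 = $7,901
Difference = |$5,850 − $7,901| = $2,051

$2,051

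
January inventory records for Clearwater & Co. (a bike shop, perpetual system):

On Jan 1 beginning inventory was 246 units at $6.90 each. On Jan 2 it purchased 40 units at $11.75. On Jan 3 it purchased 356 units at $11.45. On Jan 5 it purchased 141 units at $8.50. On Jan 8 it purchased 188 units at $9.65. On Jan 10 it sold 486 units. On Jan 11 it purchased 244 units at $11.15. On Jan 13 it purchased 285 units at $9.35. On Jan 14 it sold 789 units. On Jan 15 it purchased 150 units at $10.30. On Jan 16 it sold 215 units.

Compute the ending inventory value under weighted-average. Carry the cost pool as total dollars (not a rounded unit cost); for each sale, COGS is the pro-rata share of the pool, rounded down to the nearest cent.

After Jan 1: 246 on hand, pool $1,697.40 (≈ $6.9000 each)
After Jan 2: 286 on hand, pool $2,167.40 (≈ $7.5783 each)
After Jan 3: 642 on hand, pool $6,243.60 (≈ $9.7252 each)
After Jan 5: 783 on hand, pool $7,442.10 (≈ $9.5046 each)
After Jan 8: 971 on hand, pool $9,256.30 (≈ $9.5327 each)
Jan 10, sell 486: 486/971 × $9,256.30 → $4,632.91
After Jan 11: 729 on hand, pool $7,343.99 (≈ $10.0741 each)
After Jan 13: 1014 on hand, pool $10,008.74 (≈ $9.8706 each)
Jan 14, sell 789: 789/1014 × $10,008.74 → $7,787.86
After Jan 15: 375 on hand, pool $3,765.88 (≈ $10.0423 each)
Jan 16, sell 215: 215/375 × $3,765.88 → $2,159.10
Total COGS = $4,632.91 + $7,787.86 + $2,159.10 = $14,579.87
Ending inventory (cost pool remaining) = $1,606.78

Ending inventory = $1,606.78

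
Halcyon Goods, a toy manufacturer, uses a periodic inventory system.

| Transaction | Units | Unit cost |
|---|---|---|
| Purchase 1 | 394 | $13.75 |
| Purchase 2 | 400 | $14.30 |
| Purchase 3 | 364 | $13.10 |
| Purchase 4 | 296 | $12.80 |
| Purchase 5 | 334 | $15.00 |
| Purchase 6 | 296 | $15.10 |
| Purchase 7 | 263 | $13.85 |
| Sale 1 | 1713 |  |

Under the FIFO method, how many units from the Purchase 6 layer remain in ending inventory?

296

Sale 1 (1713) [FIFO — oldest first]: 394 @ $13.75 + 400 @ $14.30 + 364 @ $13.10 + 296 @ $12.80 + 259 @ $15.00 = $23,579.70
Ending inventory: 75 @ $15.00 + 296 @ $15.10 + 263 @ $13.85 = $9,237.15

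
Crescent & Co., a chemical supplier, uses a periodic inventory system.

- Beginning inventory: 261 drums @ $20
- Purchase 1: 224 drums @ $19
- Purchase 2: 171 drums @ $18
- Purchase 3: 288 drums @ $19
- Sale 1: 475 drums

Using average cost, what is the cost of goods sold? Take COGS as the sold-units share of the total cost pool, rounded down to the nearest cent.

Sale 1, sell 475: 475/944 × $18,026.00 → $9,070.28
Ending inventory (cost pool remaining) = $8,955.72
Check: goods available $18,026.00 = COGS $9,070.28 + ending $8,955.72

COGS = $9,070.28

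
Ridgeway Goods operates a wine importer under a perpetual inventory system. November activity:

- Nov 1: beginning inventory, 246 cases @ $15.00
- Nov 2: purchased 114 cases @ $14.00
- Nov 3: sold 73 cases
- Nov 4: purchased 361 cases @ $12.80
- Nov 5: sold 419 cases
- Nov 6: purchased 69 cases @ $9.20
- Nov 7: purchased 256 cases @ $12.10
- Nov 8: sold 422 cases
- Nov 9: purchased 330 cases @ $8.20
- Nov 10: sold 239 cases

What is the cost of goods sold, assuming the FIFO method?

Nov 3, 73 sold [FIFO — oldest first]: 73 @ $15.00 = $1,095.00
Nov 5, 419 sold [FIFO — oldest first]: 173 @ $15.00 + 114 @ $14.00 + 132 @ $12.80 = $5,880.60
Nov 8, 422 sold [FIFO — oldest first]: 229 @ $12.80 + 69 @ $9.20 + 124 @ $12.10 = $5,066.40
Nov 10, 239 sold [FIFO — oldest first]: 132 @ $12.10 + 107 @ $8.20 = $2,474.60
Total COGS = $1,095.00 + $5,880.60 + $5,066.40 + $2,474.60 = $14,516.60
Ending inventory: 223 @ $8.20 = $1,828.60
Check: goods available $16,345.20 = COGS $14,516.60 + ending $1,828.60

COGS = $14,516.60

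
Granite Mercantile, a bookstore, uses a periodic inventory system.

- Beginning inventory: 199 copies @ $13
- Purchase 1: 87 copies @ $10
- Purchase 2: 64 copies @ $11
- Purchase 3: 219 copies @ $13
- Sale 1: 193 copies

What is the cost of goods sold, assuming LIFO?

COGS = $2,509

Sale 1 (193) [LIFO — newest first]: 193 @ $13 = $2,509
Ending inventory: 199 @ $13 + 87 @ $10 + 64 @ $11 + 26 @ $13 = $4,499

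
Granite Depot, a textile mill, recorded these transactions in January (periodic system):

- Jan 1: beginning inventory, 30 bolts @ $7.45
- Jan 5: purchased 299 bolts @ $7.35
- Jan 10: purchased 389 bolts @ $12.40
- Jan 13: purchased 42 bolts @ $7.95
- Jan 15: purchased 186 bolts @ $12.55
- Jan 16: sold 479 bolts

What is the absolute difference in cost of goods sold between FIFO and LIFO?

FIFO COGS: 30 @ $7.45 + 299 @ $7.35 + 150 @ $12.40 = $4,281.15
LIFO COGS: 186 @ $12.55 + 42 @ $7.95 + 251 @ $12.40 = $5,780.60
Difference = |$4,281.15 − $5,780.60| = $1,499.45

$1,499.45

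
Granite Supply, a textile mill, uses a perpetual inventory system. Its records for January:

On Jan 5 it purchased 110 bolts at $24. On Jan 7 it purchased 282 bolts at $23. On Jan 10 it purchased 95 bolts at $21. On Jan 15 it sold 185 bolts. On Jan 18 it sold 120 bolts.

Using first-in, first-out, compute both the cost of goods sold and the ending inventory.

Jan 15, 185 sold [FIFO — oldest first]: 110 @ $24 + 75 @ $23 = $4,365
Jan 18, 120 sold [FIFO — oldest first]: 120 @ $23 = $2,760
Total COGS = $4,365 + $2,760 = $7,125
Ending inventory: 87 @ $23 + 95 @ $21 = $3,996

COGS = $7,125; ending inventory = $3,996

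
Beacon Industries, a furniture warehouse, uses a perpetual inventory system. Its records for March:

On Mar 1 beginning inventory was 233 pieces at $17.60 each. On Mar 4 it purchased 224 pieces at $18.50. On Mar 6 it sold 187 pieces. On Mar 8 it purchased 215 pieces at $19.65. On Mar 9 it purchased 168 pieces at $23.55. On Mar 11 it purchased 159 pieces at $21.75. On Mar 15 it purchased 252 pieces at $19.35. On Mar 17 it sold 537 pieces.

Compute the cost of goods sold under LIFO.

Mar 6, 187 sold [LIFO — newest first]: 187 @ $18.50 = $3,459.50
Mar 17, 537 sold [LIFO — newest first]: 252 @ $19.35 + 159 @ $21.75 + 126 @ $23.55 = $11,301.75
Total COGS = $3,459.50 + $11,301.75 = $14,761.25
Ending inventory: 233 @ $17.60 + 37 @ $18.50 + 215 @ $19.65 + 42 @ $23.55 = $9,999.15

COGS = $14,761.25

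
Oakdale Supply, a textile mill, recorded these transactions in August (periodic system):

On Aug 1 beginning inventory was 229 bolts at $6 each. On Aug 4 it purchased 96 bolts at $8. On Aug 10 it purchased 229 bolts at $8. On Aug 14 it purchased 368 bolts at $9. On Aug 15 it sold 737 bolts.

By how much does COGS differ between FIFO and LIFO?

$555

FIFO COGS: 229 @ $6 + 96 @ $8 + 229 @ $8 + 183 @ $9 = $5,621
LIFO COGS: 368 @ $9 + 229 @ $8 + 96 @ $8 + 44 @ $6 = $6,176
Difference = |$5,621 − $6,176| = $555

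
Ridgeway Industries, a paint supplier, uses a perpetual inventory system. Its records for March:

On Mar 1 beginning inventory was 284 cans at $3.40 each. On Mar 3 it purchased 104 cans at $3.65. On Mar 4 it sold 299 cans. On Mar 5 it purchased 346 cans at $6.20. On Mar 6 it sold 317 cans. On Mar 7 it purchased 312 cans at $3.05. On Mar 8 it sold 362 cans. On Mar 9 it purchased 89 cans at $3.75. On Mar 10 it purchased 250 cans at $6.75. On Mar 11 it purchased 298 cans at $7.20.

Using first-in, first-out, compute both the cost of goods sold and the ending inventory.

COGS = $4,234.60; ending inventory = $4,374.25

Mar 4, 299 sold [FIFO — oldest first]: 284 @ $3.40 + 15 @ $3.65 = $1,020.35
Mar 6, 317 sold [FIFO — oldest first]: 89 @ $3.65 + 228 @ $6.20 = $1,738.45
Mar 8, 362 sold [FIFO — oldest first]: 118 @ $6.20 + 244 @ $3.05 = $1,475.80
Total COGS = $1,020.35 + $1,738.45 + $1,475.80 = $4,234.60
Ending inventory: 68 @ $3.05 + 89 @ $3.75 + 250 @ $6.75 + 298 @ $7.20 = $4,374.25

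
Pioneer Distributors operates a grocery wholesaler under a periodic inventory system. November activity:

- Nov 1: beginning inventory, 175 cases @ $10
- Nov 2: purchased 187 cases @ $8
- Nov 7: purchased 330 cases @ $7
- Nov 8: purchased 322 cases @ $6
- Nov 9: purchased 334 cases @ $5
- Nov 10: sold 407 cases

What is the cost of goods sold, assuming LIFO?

COGS = $2,108

Nov 10, 407 sold [LIFO — newest first]: 334 @ $5 + 73 @ $6 = $2,108
Ending inventory: 175 @ $10 + 187 @ $8 + 330 @ $7 + 249 @ $6 = $7,050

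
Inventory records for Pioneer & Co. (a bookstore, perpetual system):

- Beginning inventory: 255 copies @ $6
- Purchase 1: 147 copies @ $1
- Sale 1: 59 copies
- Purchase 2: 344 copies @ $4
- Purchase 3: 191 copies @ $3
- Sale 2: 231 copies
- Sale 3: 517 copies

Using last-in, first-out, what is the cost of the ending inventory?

Sale 1 (59) [LIFO — newest first]: 59 @ $1 = $59
Sale 2 (231) [LIFO — newest first]: 191 @ $3 + 40 @ $4 = $733
Sale 3 (517) [LIFO — newest first]: 304 @ $4 + 88 @ $1 + 125 @ $6 = $2,054
Total COGS = $59 + $733 + $2,054 = $2,846
Ending inventory: 130 @ $6 = $780

Ending inventory = $780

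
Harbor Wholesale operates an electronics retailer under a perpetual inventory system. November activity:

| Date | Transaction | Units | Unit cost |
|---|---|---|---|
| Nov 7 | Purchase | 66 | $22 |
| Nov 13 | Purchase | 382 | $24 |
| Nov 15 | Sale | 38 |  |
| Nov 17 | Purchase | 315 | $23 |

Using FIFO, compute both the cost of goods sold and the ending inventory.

COGS = $836; ending inventory = $17,029

Nov 15, 38 sold [FIFO — oldest first]: 38 @ $22 = $836
Ending inventory: 28 @ $22 + 382 @ $24 + 315 @ $23 = $17,029
Check: goods available $17,865 = COGS $836 + ending $17,029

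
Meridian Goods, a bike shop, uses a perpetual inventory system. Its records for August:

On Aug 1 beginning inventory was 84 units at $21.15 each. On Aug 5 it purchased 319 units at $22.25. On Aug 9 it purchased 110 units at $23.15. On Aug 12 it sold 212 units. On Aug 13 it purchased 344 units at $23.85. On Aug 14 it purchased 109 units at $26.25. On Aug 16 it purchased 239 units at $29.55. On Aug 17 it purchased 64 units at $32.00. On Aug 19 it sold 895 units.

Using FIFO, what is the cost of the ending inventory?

Aug 12, 212 sold [FIFO — oldest first]: 84 @ $21.15 + 128 @ $22.25 = $4,624.60
Aug 19, 895 sold [FIFO — oldest first]: 191 @ $22.25 + 110 @ $23.15 + 344 @ $23.85 + 109 @ $26.25 + 141 @ $29.55 = $22,028.45
Total COGS = $4,624.60 + $22,028.45 = $26,653.05
Ending inventory: 98 @ $29.55 + 64 @ $32.00 = $4,943.90

Ending inventory = $4,943.90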